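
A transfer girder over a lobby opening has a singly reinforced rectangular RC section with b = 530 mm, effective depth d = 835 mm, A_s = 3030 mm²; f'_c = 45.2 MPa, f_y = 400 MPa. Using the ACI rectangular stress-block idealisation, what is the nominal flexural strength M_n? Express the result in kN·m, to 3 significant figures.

M_n ≈ 976 kN·m

T = A_s f_y = 3030 × 400 = 1212000 N = 1212 kN.
From C = T: a = T/(0.85 f'_c b) = 1212000/(0.85 × 45.2 × 530) = 59.52 mm.
M_n = T(d − a/2) = 1212 kN × (835 − 29.76) mm = 975.95 kN·m.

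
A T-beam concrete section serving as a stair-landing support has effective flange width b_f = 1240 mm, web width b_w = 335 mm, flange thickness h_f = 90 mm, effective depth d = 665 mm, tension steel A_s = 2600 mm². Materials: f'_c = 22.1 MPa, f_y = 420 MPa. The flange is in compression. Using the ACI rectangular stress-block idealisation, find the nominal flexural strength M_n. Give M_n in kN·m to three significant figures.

M_n ≈ 701 kN·m

Tension: T = A_s f_y = 2600 × 420 = 1092000 N.
Try a within the flange: a = T/(0.85 f'_c b_f) = 1092000/(0.85 × 22.1 × 1240) = 46.88 mm.
Since a = 46.88 ≤ h_f = 90 mm, the stress block lies entirely in the flange; analyse as a rectangular beam of width b_f.
M_n = T(d − a/2) = 1092000 × (665 − 23.44) = 700.58 × 10⁶ N·mm.
M_n = 700.58 kN·m.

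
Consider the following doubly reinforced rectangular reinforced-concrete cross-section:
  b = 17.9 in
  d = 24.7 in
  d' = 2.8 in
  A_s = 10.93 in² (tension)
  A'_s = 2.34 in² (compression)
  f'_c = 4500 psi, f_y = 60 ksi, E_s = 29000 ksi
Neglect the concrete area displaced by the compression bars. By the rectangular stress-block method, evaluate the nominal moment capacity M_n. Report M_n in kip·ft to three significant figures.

Assume both steels yield.
a = (A_s − A'_s) f_y/(0.85 f'_c b) = (10.93 − 2.34) × 60/(0.85 × 4.5 × 17.9) = 7.528 in.
c = a/β₁ = 7.528/0.825 = 9.125 in; ε'_s = 0.003(c − d')/c = 0.0021 ≥ ε_y = 0.0021, so the compression steel yields.
M_n = (A_s − A'_s) f_y (d − a/2) + A'_s f_y (d − d') = 515.4 × (24.7 − 3.764) + 140.4 × (24.7 − 2.8) = 10790.4 + 3074.8 = 13865.2 kip·in = 13865.2/12 = 1155.43 kip·ft.

M_n ≈ 1160 kip·ft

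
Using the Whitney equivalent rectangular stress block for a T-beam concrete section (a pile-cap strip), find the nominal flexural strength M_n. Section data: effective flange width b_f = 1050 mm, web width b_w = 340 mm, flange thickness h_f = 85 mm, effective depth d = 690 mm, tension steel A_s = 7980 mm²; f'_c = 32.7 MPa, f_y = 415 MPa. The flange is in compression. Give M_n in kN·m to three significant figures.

Tension: T = A_s f_y = 7980 × 415 = 3311700 N.
Try a within the flange: a = T/(0.85 f'_c b_f) = 3311700/(0.85 × 32.7 × 1050) = 113.47 mm.
a = 113.47 > h_f = 85 mm: the block extends into the web. Split into flange-overhang and web parts.
C_f = 0.85 f'_c (b_f − b_w) h_f = 0.85 × 32.7 × (1050 − 340) × 85 = 1677428 N.
Remaining web compression depth: a_w = (T − C_f)/(0.85 f'_c b_w) = (3311700 − 1677428)/(0.85 × 32.7 × 340) = 172.93 mm.
M_n = C_f(d − h_f/2) + (T − C_f)(d − a_w/2) = 1677428 × (690 − 42.5) + 1634272 × (690 − 86.465) = 1086.13 + 986.34 = 2072.47 × 10⁶ N·mm.
M_n = 2072.47 kN·m.

M_n ≈ 2070 kN·m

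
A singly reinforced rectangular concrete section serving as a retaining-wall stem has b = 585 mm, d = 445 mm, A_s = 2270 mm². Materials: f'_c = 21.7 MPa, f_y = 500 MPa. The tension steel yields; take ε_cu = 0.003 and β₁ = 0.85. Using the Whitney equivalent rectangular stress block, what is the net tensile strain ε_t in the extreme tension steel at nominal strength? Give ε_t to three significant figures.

a = A_s f_y/(0.85 f'_c b) = 105.19 mm.
β₁ = 0.85, so c = a/β₁ = 105.19/0.85 = 123.75 mm.
From the linear strain diagram with ε_cu = 0.003: ε_t = 0.003 (d − c)/c = 0.003 × (445 − 123.75)/123.75 = 0.00779.
Since ε_t ≥ 0.005, the section is tension-controlled.

ε_t ≈ 0.00779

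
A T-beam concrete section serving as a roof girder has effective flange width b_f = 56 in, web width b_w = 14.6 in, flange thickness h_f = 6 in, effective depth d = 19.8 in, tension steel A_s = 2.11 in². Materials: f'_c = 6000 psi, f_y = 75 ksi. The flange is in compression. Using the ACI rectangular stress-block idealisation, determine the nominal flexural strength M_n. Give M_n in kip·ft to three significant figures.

M_n ≈ 257 kip·ft

Tension: T = A_s f_y = 2.11 × 75 = 158.25 kips.
Try a within the flange: a = T/(0.85 f'_c b_f) = 158.25/(0.85 × 6 × 56) = 0.554 in.
Since a = 0.554 ≤ h_f = 6 in, the stress block lies entirely in the flange; analyse as a rectangular beam of width b_f.
M_n = T(d − a/2) = 158.25 × (19.8 − 0.277) = 3089.5 kip·in.
M_n = 3089.5/12 = 257.46 kip·ft.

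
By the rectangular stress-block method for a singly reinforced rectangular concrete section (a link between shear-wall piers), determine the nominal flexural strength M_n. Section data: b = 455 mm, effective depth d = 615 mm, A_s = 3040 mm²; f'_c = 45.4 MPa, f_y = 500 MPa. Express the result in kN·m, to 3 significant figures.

M_n ≈ 869 kN·m

T = A_s f_y = 3040 × 500 = 1520000 N = 1520 kN.
From C = T: a = T/(0.85 f'_c b) = 1520000/(0.85 × 45.4 × 455) = 86.57 mm.
M_n = T(d − a/2) = 1520 kN × (615 − 43.285) mm = 869.01 kN·m.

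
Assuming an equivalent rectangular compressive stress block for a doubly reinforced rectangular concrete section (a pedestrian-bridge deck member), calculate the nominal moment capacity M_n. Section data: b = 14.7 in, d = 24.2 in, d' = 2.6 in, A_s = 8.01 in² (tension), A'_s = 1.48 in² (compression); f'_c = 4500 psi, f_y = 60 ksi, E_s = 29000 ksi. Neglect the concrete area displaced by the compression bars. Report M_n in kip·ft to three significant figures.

Assume both steels yield.
a = (A_s − A'_s) f_y/(0.85 f'_c b) = (8.01 − 1.48) × 60/(0.85 × 4.5 × 14.7) = 6.968 in.
c = a/β₁ = 6.968/0.825 = 8.446 in; ε'_s = 0.003(c − d')/c = 0.0021 ≥ ε_y = 0.0021, so the compression steel yields.
M_n = (A_s − A'_s) f_y (d − a/2) + A'_s f_y (d − d') = 391.8 × (24.2 − 3.484) + 88.8 × (24.2 − 2.6) = 8116.5 + 1918.1 = 10034.6 kip·in = 10034.6/12 = 836.22 kip·ft.

M_n ≈ 836 kip·ft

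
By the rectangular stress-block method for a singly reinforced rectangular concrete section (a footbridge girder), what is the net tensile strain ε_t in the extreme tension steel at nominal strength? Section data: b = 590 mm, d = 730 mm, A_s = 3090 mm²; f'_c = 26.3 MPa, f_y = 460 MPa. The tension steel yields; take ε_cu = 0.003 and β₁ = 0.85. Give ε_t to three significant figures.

ε_t ≈ 0.0143

a = A_s f_y/(0.85 f'_c b) = 107.77 mm.
β₁ = 0.85, so c = a/β₁ = 107.77/0.85 = 126.79 mm.
From the linear strain diagram with ε_cu = 0.003: ε_t = 0.003 (d − c)/c = 0.003 × (730 − 126.79)/126.79 = 0.0143.
Since ε_t ≥ 0.005, the section is tension-controlled.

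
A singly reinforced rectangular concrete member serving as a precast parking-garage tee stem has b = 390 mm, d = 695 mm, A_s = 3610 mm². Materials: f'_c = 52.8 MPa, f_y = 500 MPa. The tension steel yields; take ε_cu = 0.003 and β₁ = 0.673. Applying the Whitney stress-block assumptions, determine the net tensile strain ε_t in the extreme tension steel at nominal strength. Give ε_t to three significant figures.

ε_t ≈ 0.0106

a = A_s f_y/(0.85 f'_c b) = 103.12 mm.
β₁ = 0.673, so c = a/β₁ = 103.12/0.673 = 153.22 mm.
From the linear strain diagram with ε_cu = 0.003: ε_t = 0.003 (d − c)/c = 0.003 × (695 − 153.22)/153.22 = 0.0106.
Since ε_t ≥ 0.005, the section is tension-controlled.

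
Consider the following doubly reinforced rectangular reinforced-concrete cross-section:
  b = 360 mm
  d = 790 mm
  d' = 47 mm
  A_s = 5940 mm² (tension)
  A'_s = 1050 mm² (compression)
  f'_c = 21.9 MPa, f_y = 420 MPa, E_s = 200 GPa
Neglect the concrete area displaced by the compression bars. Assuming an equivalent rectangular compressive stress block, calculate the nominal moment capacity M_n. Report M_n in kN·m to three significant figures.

M_n ≈ 1640 kN·m

Assume both tension and compression steel yield.
Net tension couple steel: A_s − A'_s = 4890 mm².
a = (A_s − A'_s) f_y / (0.85 f'_c b) = 2053800/(0.85 × 21.9 × 360) = 306.47 mm.
c = a/β₁ = 306.47/0.85 = 360.55 mm; ε'_s = 0.003(c − d')/c = 0.0026 ≥ f_y/E_s = 0.0021, so compression steel does yield.
M_n = (A_s − A'_s) f_y (d − a/2) + A'_s f_y (d − d') = [2053800 × (790 − 153.235) + 441000 × (790 − 47)] × 10⁻⁶ = 1307.79 + 327.66 = 1635.45 kN·m.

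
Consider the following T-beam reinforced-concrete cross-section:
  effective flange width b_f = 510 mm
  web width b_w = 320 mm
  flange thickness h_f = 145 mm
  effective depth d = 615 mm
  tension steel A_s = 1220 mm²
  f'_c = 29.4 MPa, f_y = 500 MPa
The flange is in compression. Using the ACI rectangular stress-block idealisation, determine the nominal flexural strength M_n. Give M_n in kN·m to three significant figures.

Tension: T = A_s f_y = 1220 × 500 = 610000 N.
Try a within the flange: a = T/(0.85 f'_c b_f) = 610000/(0.85 × 29.4 × 510) = 47.86 mm.
Since a = 47.86 ≤ h_f = 145 mm, the stress block lies entirely in the flange; analyse as a rectangular beam of width b_f.
M_n = T(d − a/2) = 610000 × (615 − 23.93) = 360.55 × 10⁶ N·mm.
M_n = 360.55 kN·m.

M_n ≈ 361 kN·m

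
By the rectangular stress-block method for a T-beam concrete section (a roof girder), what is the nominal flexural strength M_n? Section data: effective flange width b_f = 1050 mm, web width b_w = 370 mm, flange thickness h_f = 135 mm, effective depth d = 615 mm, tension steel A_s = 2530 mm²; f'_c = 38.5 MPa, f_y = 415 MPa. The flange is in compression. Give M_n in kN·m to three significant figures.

M_n ≈ 630 kN·m

Tension: T = A_s f_y = 2530 × 415 = 1049950 N.
Try a within the flange: a = T/(0.85 f'_c b_f) = 1049950/(0.85 × 38.5 × 1050) = 30.56 mm.
Since a = 30.56 ≤ h_f = 135 mm, the stress block lies entirely in the flange; analyse as a rectangular beam of width b_f.
M_n = T(d − a/2) = 1049950 × (615 − 15.28) = 629.68 × 10⁶ N·mm.
M_n = 629.68 kN·m.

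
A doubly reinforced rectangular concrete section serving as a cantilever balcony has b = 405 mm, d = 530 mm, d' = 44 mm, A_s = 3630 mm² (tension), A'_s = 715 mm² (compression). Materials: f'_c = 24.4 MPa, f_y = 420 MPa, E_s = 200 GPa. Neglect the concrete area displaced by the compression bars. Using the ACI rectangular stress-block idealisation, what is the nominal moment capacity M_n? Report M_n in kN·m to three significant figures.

M_n ≈ 706 kN·m

Assume both tension and compression steel yield.
Net tension couple steel: A_s − A'_s = 2915 mm².
a = (A_s − A'_s) f_y / (0.85 f'_c b) = 1224300/(0.85 × 24.4 × 405) = 145.76 mm.
c = a/β₁ = 145.76/0.85 = 171.48 mm; ε'_s = 0.003(c − d')/c = 0.0022 ≥ f_y/E_s = 0.0021, so compression steel does yield.
M_n = (A_s − A'_s) f_y (d − a/2) + A'_s f_y (d − d') = [1224300 × (530 − 72.88) + 300300 × (530 − 44)] × 10⁻⁶ = 559.65 + 145.95 = 705.60 kN·m.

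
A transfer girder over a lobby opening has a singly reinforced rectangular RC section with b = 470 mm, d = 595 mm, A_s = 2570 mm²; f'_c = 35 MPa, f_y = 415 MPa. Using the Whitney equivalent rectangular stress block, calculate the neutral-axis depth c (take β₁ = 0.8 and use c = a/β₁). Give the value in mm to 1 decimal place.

T = A_s f_y = 2570 × 415 = 1066550 N = 1066.55 kN.
Setting C = 0.85 f'_c a b equal to T: a = 1066550/(0.85 × 35 × 470) = 76.277 mm.
With β₁ = 0.8, c = a/β₁ = 76.277/0.8 = 95.3 mm.

c ≈ 95.3 mm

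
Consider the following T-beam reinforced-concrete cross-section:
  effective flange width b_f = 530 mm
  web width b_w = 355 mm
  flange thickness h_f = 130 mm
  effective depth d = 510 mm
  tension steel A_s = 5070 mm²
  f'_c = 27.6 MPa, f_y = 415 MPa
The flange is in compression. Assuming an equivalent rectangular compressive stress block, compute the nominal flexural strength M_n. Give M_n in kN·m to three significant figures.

M_n ≈ 890 kN·m

Tension: T = A_s f_y = 5070 × 415 = 2104050 N.
Try a within the flange: a = T/(0.85 f'_c b_f) = 2104050/(0.85 × 27.6 × 530) = 169.22 mm.
a = 169.22 > h_f = 130 mm: the block extends into the web. Split into flange-overhang and web parts.
C_f = 0.85 f'_c (b_f − b_w) h_f = 0.85 × 27.6 × (530 − 355) × 130 = 533715 N.
Remaining web compression depth: a_w = (T − C_f)/(0.85 f'_c b_w) = (2104050 − 533715)/(0.85 × 27.6 × 355) = 188.55 mm.
M_n = C_f(d − h_f/2) + (T − C_f)(d − a_w/2) = 533715 × (510 − 65) + 1570335 × (510 − 94.275) = 237.50 + 652.83 = 890.33 × 10⁶ N·mm.
M_n = 890.33 kN·m.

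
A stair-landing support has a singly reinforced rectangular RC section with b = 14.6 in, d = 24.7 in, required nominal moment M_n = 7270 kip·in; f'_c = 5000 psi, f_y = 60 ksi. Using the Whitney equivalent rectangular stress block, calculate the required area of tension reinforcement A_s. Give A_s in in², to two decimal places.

A_s ≈ 5.50 in²

From M_n = 0.85 f'_c a b (d − a/2):
a = d − √(d² − 2M_n/(0.85 f'_c b)) = 24.7 − √(24.7² − 2 × 7270/(0.85 × 5 × 14.6)) = 5.315 in.
A_s = 0.85 f'_c a b / f_y = 0.85 × 5 × 5.315 × 14.6 / 60 = 5.497 in².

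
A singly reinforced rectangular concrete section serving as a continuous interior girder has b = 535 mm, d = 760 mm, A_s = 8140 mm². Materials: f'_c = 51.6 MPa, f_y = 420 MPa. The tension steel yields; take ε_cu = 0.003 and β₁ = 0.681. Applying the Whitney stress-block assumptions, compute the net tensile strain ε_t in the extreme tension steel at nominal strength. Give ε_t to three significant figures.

ε_t ≈ 0.00766

a = A_s f_y/(0.85 f'_c b) = 145.70 mm.
β₁ = 0.681, so c = a/β₁ = 145.70/0.681 = 213.95 mm.
From the linear strain diagram with ε_cu = 0.003: ε_t = 0.003 (d − c)/c = 0.003 × (760 − 213.95)/213.95 = 0.00766.
Since ε_t ≥ 0.005, the section is tension-controlled.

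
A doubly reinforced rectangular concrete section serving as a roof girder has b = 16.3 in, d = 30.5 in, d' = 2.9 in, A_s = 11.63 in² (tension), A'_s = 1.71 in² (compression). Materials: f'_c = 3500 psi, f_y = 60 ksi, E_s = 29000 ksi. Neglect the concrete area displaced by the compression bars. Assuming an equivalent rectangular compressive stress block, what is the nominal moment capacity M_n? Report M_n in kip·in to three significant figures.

Assume both steels yield.
a = (A_s − A'_s) f_y/(0.85 f'_c b) = (11.63 − 1.71) × 60/(0.85 × 3.5 × 16.3) = 12.274 in.
c = a/β₁ = 12.274/0.85 = 14.440 in; ε'_s = 0.003(c − d')/c = 0.0024 ≥ ε_y = 0.0021, so the compression steel yields.
M_n = (A_s − A'_s) f_y (d − a/2) + A'_s f_y (d − d') = 595.2 × (30.5 − 6.137) + 102.6 × (30.5 − 2.9) = 14500.9 + 2831.8 = 17332.7 kip·in.

M_n ≈ 17300 kip·in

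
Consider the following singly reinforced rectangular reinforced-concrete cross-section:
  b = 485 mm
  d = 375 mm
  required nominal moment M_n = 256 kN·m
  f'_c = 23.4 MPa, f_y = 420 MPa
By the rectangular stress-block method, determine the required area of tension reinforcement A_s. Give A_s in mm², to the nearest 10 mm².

With M_n = 0.85 f'_c a b (d − a/2), solve the quadratic for a:
a = d − √(d² − 2M_n/(0.85 f'_c b)) = 375 − √(375² − 2 × 256×10⁶/(0.85 × 23.4 × 485)) = 79.11 mm.
A_s = 0.85 f'_c a b / f_y = 0.85 × 23.4 × 79.11 × 485 / 420 = 1817.0 mm².

A_s ≈ 1820 mm²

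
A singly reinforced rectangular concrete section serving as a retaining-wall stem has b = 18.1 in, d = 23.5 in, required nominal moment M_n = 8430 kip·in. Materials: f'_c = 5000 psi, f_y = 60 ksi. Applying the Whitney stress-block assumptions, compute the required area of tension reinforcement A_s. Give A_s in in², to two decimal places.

A_s ≈ 6.73 in²

From M_n = 0.85 f'_c a b (d − a/2):
a = d − √(d² − 2M_n/(0.85 f'_c b)) = 23.5 − √(23.5² − 2 × 8430/(0.85 × 5 × 18.1)) = 5.250 in.
A_s = 0.85 f'_c a b / f_y = 0.85 × 5 × 5.250 × 18.1 / 60 = 6.731 in².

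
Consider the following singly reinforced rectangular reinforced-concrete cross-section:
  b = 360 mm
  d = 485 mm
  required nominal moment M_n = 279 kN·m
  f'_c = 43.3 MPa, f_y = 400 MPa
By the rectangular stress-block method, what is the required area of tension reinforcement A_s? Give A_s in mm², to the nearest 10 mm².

A_s ≈ 1510 mm²

With M_n = 0.85 f'_c a b (d − a/2), solve the quadratic for a:
a = d − √(d² − 2M_n/(0.85 f'_c b)) = 485 − √(485² − 2 × 279×10⁶/(0.85 × 43.3 × 360)) = 45.56 mm.
A_s = 0.85 f'_c a b / f_y = 0.85 × 43.3 × 45.56 × 360 / 400 = 1509.2 mm².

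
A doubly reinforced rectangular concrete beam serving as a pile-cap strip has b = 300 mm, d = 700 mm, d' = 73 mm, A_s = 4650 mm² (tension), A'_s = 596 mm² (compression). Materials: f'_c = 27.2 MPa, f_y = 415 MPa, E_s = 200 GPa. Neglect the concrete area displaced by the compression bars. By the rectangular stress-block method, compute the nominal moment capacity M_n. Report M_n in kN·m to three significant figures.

M_n ≈ 1130 kN·m

Assume both tension and compression steel yield.
Net tension couple steel: A_s − A'_s = 4054 mm².
a = (A_s − A'_s) f_y / (0.85 f'_c b) = 1682410/(0.85 × 27.2 × 300) = 242.56 mm.
c = a/β₁ = 242.56/0.85 = 285.36 mm; ε'_s = 0.003(c − d')/c = 0.0022 ≥ f_y/E_s = 0.0021, so compression steel does yield.
M_n = (A_s − A'_s) f_y (d − a/2) + A'_s f_y (d − d') = [1682410 × (700 − 121.28) + 247340 × (700 − 73)] × 10⁻⁶ = 973.64 + 155.08 = 1128.72 kN·m.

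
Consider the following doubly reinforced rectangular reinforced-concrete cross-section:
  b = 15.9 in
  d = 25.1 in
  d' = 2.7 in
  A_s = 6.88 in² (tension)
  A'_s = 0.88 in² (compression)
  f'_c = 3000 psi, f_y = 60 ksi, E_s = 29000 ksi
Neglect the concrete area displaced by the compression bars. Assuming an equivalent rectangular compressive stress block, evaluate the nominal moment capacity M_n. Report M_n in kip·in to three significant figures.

M_n ≈ 8620 kip·in

Assume both steels yield.
a = (A_s − A'_s) f_y/(0.85 f'_c b) = (6.88 − 0.88) × 60/(0.85 × 3 × 15.9) = 8.879 in.
c = a/β₁ = 8.879/0.85 = 10.446 in; ε'_s = 0.003(c − d')/c = 0.0022 ≥ ε_y = 0.0021, so the compression steel yields.
M_n = (A_s − A'_s) f_y (d − a/2) + A'_s f_y (d − d') = 360 × (25.1 − 4.4395) + 52.8 × (25.1 − 2.7) = 7437.8 + 1182.7 = 8620.5 kip·in.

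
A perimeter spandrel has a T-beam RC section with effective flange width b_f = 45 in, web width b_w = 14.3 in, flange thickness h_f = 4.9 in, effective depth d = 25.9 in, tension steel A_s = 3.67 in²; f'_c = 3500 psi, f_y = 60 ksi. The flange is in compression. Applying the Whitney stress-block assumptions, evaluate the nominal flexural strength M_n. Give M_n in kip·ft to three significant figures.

M_n ≈ 460 kip·ft

Tension: T = A_s f_y = 3.67 × 60 = 220.2 kips.
Try a within the flange: a = T/(0.85 f'_c b_f) = 220.2/(0.85 × 3.5 × 45) = 1.645 in.
Since a = 1.645 ≤ h_f = 4.9 in, the stress block lies entirely in the flange; analyse as a rectangular beam of width b_f.
M_n = T(d − a/2) = 220.2 × (25.9 − 0.8225) = 5522.1 kip·in.
M_n = 5522.1/12 = 460.18 kip·ft.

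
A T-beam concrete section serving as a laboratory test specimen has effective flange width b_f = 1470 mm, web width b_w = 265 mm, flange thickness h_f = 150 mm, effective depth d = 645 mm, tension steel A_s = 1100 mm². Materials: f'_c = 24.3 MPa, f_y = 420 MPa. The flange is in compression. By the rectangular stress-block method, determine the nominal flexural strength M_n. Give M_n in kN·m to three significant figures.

M_n ≈ 294 kN·m

Tension: T = A_s f_y = 1100 × 420 = 462000 N.
Try a within the flange: a = T/(0.85 f'_c b_f) = 462000/(0.85 × 24.3 × 1470) = 15.22 mm.
Since a = 15.22 ≤ h_f = 150 mm, the stress block lies entirely in the flange; analyse as a rectangular beam of width b_f.
M_n = T(d − a/2) = 462000 × (645 − 7.61) = 294.47 × 10⁶ N·mm.
M_n = 294.47 kN·m.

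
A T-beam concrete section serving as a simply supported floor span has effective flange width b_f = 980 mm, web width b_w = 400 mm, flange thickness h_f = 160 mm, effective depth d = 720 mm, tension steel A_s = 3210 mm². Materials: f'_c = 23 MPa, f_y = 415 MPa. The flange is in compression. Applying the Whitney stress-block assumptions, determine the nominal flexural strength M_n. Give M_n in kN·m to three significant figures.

M_n ≈ 913 kN·m

Tension: T = A_s f_y = 3210 × 415 = 1332150 N.
Try a within the flange: a = T/(0.85 f'_c b_f) = 1332150/(0.85 × 23 × 980) = 69.53 mm.
Since a = 69.53 ≤ h_f = 160 mm, the stress block lies entirely in the flange; analyse as a rectangular beam of width b_f.
M_n = T(d − a/2) = 1332150 × (720 − 34.765) = 912.84 × 10⁶ N·mm.
M_n = 912.84 kN·m.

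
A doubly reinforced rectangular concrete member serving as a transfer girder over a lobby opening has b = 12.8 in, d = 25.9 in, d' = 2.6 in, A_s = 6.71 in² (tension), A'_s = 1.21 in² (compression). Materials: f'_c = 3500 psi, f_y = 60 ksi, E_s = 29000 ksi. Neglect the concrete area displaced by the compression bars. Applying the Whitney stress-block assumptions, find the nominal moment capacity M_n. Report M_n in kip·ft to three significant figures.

Assume both steels yield.
a = (A_s − A'_s) f_y/(0.85 f'_c b) = (6.71 − 1.21) × 60/(0.85 × 3.5 × 12.8) = 8.666 in.
c = a/β₁ = 8.666/0.85 = 10.195 in; ε'_s = 0.003(c − d')/c = 0.0022 ≥ ε_y = 0.0021, so the compression steel yields.
M_n = (A_s − A'_s) f_y (d − a/2) + A'_s f_y (d − d') = 330 × (25.9 − 4.333) + 72.6 × (25.9 − 2.6) = 7117.1 + 1691.6 = 8808.7 kip·in = 8808.7/12 = 734.06 kip·ft.

M_n ≈ 734 kip·ft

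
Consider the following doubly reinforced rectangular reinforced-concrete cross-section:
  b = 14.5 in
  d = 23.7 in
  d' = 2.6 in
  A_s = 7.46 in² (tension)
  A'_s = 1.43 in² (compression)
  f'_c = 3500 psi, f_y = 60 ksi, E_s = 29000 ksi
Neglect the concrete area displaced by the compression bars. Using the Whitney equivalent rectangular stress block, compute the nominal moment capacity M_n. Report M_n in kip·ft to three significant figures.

Assume both steels yield.
a = (A_s − A'_s) f_y/(0.85 f'_c b) = (7.46 − 1.43) × 60/(0.85 × 3.5 × 14.5) = 8.387 in.
c = a/β₁ = 8.387/0.85 = 9.867 in; ε'_s = 0.003(c − d')/c = 0.0022 ≥ ε_y = 0.0021, so the compression steel yields.
M_n = (A_s − A'_s) f_y (d − a/2) + A'_s f_y (d − d') = 361.8 × (23.7 − 4.1935) + 85.8 × (23.7 − 2.6) = 7057.5 + 1810.4 = 8867.9 kip·in = 8867.9/12 = 738.99 kip·ft.

M_n ≈ 739 kip·ft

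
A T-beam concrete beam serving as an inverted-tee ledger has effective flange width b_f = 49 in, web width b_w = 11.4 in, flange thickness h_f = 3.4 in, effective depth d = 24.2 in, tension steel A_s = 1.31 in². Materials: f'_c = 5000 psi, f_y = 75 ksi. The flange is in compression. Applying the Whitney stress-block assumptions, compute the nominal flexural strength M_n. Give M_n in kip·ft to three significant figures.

Tension: T = A_s f_y = 1.31 × 75 = 98.25 kips.
Try a within the flange: a = T/(0.85 f'_c b_f) = 98.25/(0.85 × 5 × 49) = 0.472 in.
Since a = 0.472 ≤ h_f = 3.4 in, the stress block lies entirely in the flange; analyse as a rectangular beam of width b_f.
M_n = T(d − a/2) = 98.25 × (24.2 − 0.236) = 2354.5 kip·in.
M_n = 2354.5/12 = 196.21 kip·ft.

M_n ≈ 196 kip·ft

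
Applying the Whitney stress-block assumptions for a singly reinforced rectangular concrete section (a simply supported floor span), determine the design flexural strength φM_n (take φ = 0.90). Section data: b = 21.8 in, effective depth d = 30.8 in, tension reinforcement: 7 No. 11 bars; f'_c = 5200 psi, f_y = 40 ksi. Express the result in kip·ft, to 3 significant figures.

A_s = 7 × 1.56 = 10.92 in².
T = A_s f_y = 10.92 × 40 = 436.8 kips.
a = T/(0.85 f'_c b) = 436.8/(0.85 × 5.2 × 21.8) = 4.533 in.
M_n = T(d − a/2) = 436.8 × (30.8 − 2.2665) = 12463.4 kip·in = 12463.4/12 = 1038.62 kip·ft.
φM_n = 0.90 × 1038.62 = 934.76 kip·ft.

φM_n ≈ 935 kip·ft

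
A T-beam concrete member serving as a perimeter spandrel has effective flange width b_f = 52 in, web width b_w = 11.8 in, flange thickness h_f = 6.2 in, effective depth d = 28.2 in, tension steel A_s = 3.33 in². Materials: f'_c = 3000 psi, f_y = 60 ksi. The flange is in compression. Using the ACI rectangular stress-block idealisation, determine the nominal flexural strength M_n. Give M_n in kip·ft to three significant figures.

M_n ≈ 457 kip·ft

Tension: T = A_s f_y = 3.33 × 60 = 199.8 kips.
Try a within the flange: a = T/(0.85 f'_c b_f) = 199.8/(0.85 × 3 × 52) = 1.507 in.
Since a = 1.507 ≤ h_f = 6.2 in, the stress block lies entirely in the flange; analyse as a rectangular beam of width b_f.
M_n = T(d − a/2) = 199.8 × (28.2 − 0.7535) = 5483.8 kip·in.
M_n = 5483.8/12 = 456.98 kip·ft.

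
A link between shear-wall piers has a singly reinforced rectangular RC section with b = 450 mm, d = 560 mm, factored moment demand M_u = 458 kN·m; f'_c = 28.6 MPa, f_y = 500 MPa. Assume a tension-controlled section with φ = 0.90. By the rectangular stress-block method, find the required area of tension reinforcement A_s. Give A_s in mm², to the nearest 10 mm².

A_s ≈ 1980 mm²

M_n = M_u/φ = 458/0.90 = 508.889 kN·m.
With M_n = 0.85 f'_c a b (d − a/2), solve the quadratic for a:
a = d − √(d² − 2M_n/(0.85 f'_c b)) = 560 − √(560² − 2 × 508.889×10⁶/(0.85 × 28.6 × 450)) = 90.36 mm.
A_s = 0.85 f'_c a b / f_y = 0.85 × 28.6 × 90.36 × 450 / 500 = 1977.0 mm².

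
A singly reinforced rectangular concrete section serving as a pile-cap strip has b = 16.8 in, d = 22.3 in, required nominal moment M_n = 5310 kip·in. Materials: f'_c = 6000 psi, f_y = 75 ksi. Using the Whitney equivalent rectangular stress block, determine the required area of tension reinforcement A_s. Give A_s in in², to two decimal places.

From M_n = 0.85 f'_c a b (d − a/2):
a = d − √(d² − 2M_n/(0.85 f'_c b)) = 22.3 − √(22.3² − 2 × 5310/(0.85 × 6 × 16.8)) = 2.978 in.
A_s = 0.85 f'_c a b / f_y = 0.85 × 6 × 2.978 × 16.8 / 75 = 3.402 in².

A_s ≈ 3.40 in²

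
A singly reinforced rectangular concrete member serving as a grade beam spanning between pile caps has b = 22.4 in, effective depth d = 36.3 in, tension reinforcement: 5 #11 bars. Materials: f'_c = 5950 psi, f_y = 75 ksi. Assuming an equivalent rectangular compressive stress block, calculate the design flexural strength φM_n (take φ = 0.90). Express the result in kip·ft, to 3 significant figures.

A_s = 5 × 1.56 = 7.8 in².
T = A_s f_y = 7.8 × 75 = 585 kips.
a = T/(0.85 f'_c b) = 585/(0.85 × 5.95 × 22.4) = 5.164 in.
M_n = T(d − a/2) = 585 × (36.3 − 2.582) = 19725.0 kip·in = 19725.0/12 = 1643.75 kip·ft.
φM_n = 0.90 × 1643.75 = 1479.38 kip·ft.

φM_n ≈ 1480 kip·ft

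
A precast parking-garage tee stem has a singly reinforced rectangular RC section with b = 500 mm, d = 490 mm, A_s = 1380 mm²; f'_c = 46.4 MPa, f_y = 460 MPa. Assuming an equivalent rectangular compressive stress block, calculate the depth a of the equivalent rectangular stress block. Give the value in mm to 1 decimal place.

a ≈ 32.2 mm

T = A_s f_y = 1380 × 460 = 634800 N = 634.8 kN.
Setting C = 0.85 f'_c a b equal to T: a = 634800/(0.85 × 46.4 × 500) = 32.2 mm.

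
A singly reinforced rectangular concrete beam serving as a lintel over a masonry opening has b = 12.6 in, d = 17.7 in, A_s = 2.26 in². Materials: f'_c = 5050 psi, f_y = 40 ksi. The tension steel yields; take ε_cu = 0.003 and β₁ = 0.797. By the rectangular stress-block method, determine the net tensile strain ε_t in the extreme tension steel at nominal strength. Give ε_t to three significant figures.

a = A_s f_y/(0.85 f'_c b) = 1.671 in.
β₁ = 0.797, so c = a/β₁ = 1.671/0.797 = 2.097 in.
From the linear strain diagram with ε_cu = 0.003: ε_t = 0.003 (d − c)/c = 0.003 × (17.7 − 2.097)/2.097 = 0.0223.
Since ε_t ≥ 0.005, the section is tension-controlled.

ε_t ≈ 0.0223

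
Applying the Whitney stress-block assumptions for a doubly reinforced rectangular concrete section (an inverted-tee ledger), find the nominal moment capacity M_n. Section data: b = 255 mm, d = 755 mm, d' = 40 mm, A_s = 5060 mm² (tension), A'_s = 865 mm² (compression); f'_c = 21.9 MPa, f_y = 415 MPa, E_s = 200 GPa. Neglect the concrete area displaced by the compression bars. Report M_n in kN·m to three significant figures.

M_n ≈ 1250 kN·m

Assume both tension and compression steel yield.
Net tension couple steel: A_s − A'_s = 4195 mm².
a = (A_s − A'_s) f_y / (0.85 f'_c b) = 1740925/(0.85 × 21.9 × 255) = 366.76 mm.
c = a/β₁ = 366.76/0.85 = 431.48 mm; ε'_s = 0.003(c − d')/c = 0.0027 ≥ f_y/E_s = 0.0021, so compression steel does yield.
M_n = (A_s − A'_s) f_y (d − a/2) + A'_s f_y (d − d') = [1740925 × (755 − 183.38) + 358975 × (755 − 40)] × 10⁻⁶ = 995.15 + 256.67 = 1251.82 kN·m.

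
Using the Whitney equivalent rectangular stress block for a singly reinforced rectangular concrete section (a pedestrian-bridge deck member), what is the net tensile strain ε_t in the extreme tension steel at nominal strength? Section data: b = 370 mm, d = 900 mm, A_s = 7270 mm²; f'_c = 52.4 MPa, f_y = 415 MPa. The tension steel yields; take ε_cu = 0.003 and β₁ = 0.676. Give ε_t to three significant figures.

a = A_s f_y/(0.85 f'_c b) = 183.08 mm.
β₁ = 0.676, so c = a/β₁ = 183.08/0.676 = 270.83 mm.
From the linear strain diagram with ε_cu = 0.003: ε_t = 0.003 (d − c)/c = 0.003 × (900 − 270.83)/270.83 = 0.00697.
Since ε_t ≥ 0.005, the section is tension-controlled.

ε_t ≈ 0.00697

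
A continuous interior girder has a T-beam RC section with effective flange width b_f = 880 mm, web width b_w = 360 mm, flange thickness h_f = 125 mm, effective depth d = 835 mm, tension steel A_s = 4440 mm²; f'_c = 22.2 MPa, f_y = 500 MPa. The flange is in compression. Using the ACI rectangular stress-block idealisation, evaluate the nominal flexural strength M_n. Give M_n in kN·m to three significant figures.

M_n ≈ 1700 kN·m

Tension: T = A_s f_y = 4440 × 500 = 2220000 N.
Try a within the flange: a = T/(0.85 f'_c b_f) = 2220000/(0.85 × 22.2 × 880) = 133.69 mm.
a = 133.69 > h_f = 125 mm: the block extends into the web. Split into flange-overhang and web parts.
C_f = 0.85 f'_c (b_f − b_w) h_f = 0.85 × 22.2 × (880 − 360) × 125 = 1226550 N.
Remaining web compression depth: a_w = (T − C_f)/(0.85 f'_c b_w) = (2220000 − 1226550)/(0.85 × 22.2 × 360) = 146.24 mm.
M_n = C_f(d − h_f/2) + (T − C_f)(d − a_w/2) = 1226550 × (835 − 62.5) + 993450 × (835 − 73.12) = 947.51 + 756.89 = 1704.40 × 10⁶ N·mm.
M_n = 1704.40 kN·m.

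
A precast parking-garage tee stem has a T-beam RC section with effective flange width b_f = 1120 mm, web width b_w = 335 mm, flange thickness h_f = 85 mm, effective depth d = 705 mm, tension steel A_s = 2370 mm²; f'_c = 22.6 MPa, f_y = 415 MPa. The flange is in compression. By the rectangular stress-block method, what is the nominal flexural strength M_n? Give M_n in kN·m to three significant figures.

Tension: T = A_s f_y = 2370 × 415 = 983550 N.
Try a within the flange: a = T/(0.85 f'_c b_f) = 983550/(0.85 × 22.6 × 1120) = 45.71 mm.
Since a = 45.71 ≤ h_f = 85 mm, the stress block lies entirely in the flange; analyse as a rectangular beam of width b_f.
M_n = T(d − a/2) = 983550 × (705 − 22.855) = 670.92 × 10⁶ N·mm.
M_n = 670.92 kN·m.

M_n ≈ 671 kN·m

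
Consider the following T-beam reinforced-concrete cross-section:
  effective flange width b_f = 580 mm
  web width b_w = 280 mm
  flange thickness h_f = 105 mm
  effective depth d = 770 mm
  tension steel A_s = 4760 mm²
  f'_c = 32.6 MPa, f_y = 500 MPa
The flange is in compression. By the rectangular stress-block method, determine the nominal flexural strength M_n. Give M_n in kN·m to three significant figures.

Tension: T = A_s f_y = 4760 × 500 = 2380000 N.
Try a within the flange: a = T/(0.85 f'_c b_f) = 2380000/(0.85 × 32.6 × 580) = 148.09 mm.
a = 148.09 > h_f = 105 mm: the block extends into the web. Split into flange-overhang and web parts.
C_f = 0.85 f'_c (b_f − b_w) h_f = 0.85 × 32.6 × (580 − 280) × 105 = 872865 N.
Remaining web compression depth: a_w = (T − C_f)/(0.85 f'_c b_w) = (2380000 − 872865)/(0.85 × 32.6 × 280) = 194.25 mm.
M_n = C_f(d − h_f/2) + (T − C_f)(d − a_w/2) = 872865 × (770 − 52.5) + 1507135 × (770 − 97.125) = 626.28 + 1014.11 = 1640.39 × 10⁶ N·mm.
M_n = 1640.39 kN·m.

M_n ≈ 1640 kN·m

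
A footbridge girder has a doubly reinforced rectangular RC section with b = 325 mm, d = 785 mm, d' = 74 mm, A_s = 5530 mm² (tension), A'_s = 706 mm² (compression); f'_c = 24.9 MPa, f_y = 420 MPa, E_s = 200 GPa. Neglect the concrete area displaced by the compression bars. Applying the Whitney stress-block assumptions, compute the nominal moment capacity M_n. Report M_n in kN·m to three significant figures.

M_n ≈ 1500 kN·m

Assume both tension and compression steel yield.
Net tension couple steel: A_s − A'_s = 4824 mm².
a = (A_s − A'_s) f_y / (0.85 f'_c b) = 2026080/(0.85 × 24.9 × 325) = 294.55 mm.
c = a/β₁ = 294.55/0.85 = 346.53 mm; ε'_s = 0.003(c − d')/c = 0.0024 ≥ f_y/E_s = 0.0021, so compression steel does yield.
M_n = (A_s − A'_s) f_y (d − a/2) + A'_s f_y (d − d') = [2026080 × (785 − 147.275) + 296520 × (785 − 74)] × 10⁻⁶ = 1292.08 + 210.83 = 1502.91 kN·m.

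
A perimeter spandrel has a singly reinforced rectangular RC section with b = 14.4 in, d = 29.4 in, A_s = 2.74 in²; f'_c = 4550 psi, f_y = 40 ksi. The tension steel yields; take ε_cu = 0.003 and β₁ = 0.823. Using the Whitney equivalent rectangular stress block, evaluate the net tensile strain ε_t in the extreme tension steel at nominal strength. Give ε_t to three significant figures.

ε_t ≈ 0.0339

a = A_s f_y/(0.85 f'_c b) = 1.968 in.
β₁ = 0.823, so c = a/β₁ = 1.968/0.823 = 2.391 in.
From the linear strain diagram with ε_cu = 0.003: ε_t = 0.003 (d − c)/c = 0.003 × (29.4 − 2.391)/2.391 = 0.0339.
Since ε_t ≥ 0.005, the section is tension-controlled.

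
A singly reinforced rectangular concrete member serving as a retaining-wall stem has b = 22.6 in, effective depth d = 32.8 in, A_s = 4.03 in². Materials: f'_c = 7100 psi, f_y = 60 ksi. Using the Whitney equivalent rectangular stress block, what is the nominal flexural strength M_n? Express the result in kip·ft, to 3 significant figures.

T = A_s f_y = 4.03 × 60 = 241.8 kips.
a = T/(0.85 f'_c b) = 241.8/(0.85 × 7.1 × 22.6) = 1.773 in.
M_n = T(d − a/2) = 241.8 × (32.8 − 0.8865) = 7716.7 kip·in = 7716.7/12 = 643.06 kip·ft.

M_n ≈ 643 kip·ft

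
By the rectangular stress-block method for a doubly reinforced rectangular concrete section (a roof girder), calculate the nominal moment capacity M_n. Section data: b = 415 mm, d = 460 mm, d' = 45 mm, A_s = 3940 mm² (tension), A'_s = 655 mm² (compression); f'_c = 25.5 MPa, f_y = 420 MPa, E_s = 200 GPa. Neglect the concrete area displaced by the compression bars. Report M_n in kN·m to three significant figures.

M_n ≈ 643 kN·m

Assume both tension and compression steel yield.
Net tension couple steel: A_s − A'_s = 3285 mm².
a = (A_s − A'_s) f_y / (0.85 f'_c b) = 1379700/(0.85 × 25.5 × 415) = 153.38 mm.
c = a/β₁ = 153.38/0.85 = 180.45 mm; ε'_s = 0.003(c − d')/c = 0.0023 ≥ f_y/E_s = 0.0021, so compression steel does yield.
M_n = (A_s − A'_s) f_y (d − a/2) + A'_s f_y (d − d') = [1379700 × (460 − 76.69) + 275100 × (460 − 45)] × 10⁻⁶ = 528.85 + 114.17 = 643.02 kN·m.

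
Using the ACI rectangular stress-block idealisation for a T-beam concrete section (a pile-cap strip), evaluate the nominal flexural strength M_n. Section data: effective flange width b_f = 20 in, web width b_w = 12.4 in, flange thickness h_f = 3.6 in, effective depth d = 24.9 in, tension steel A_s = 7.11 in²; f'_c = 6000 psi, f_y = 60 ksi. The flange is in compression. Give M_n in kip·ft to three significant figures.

Tension: T = A_s f_y = 7.11 × 60 = 426.6 kips.
Try a within the flange: a = T/(0.85 f'_c b_f) = 426.6/(0.85 × 6 × 20) = 4.182 in.
a = 4.182 > h_f = 3.6 in: the block extends into the web. Split into flange-overhang and web parts.
C_f = 0.85 f'_c (b_f − b_w) h_f = 0.85 × 6 × (20 − 12.4) × 3.6 = 139.5 kips.
Remaining web compression depth: a_w = (T − C_f)/(0.85 f'_c b_w) = (426.6 − 139.5)/(0.85 × 6 × 12.4) = 4.540 in.
M_n = C_f(d − h_f/2) + (T − C_f)(d − a_w/2) = 139.5 × (24.9 − 1.8) + 287.1 × (24.9 − 2.27) = 3222.5 + 6497.1 = 9719.6 kip·in.
M_n = 9719.6/12 = 809.97 kip·ft.

M_n ≈ 810 kip·ft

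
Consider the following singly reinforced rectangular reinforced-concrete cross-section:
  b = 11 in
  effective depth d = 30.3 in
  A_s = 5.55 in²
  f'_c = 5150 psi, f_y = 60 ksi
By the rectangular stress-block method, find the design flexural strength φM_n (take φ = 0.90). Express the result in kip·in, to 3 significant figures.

T = A_s f_y = 5.55 × 60 = 333 kips.
a = T/(0.85 f'_c b) = 333/(0.85 × 5.15 × 11) = 6.916 in.
M_n = T(d − a/2) = 333 × (30.3 − 3.458) = 8938.4 kip·in.
φM_n = 0.90 × 8938.4 = 8044.6 kip·in.

φM_n ≈ 8040 kip·in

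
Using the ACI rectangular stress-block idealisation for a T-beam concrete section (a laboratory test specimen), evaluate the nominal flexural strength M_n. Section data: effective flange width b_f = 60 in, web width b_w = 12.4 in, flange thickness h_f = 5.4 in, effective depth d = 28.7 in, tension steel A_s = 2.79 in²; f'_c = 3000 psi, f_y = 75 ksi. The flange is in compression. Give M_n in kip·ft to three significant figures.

Tension: T = A_s f_y = 2.79 × 75 = 209.25 kips.
Try a within the flange: a = T/(0.85 f'_c b_f) = 209.25/(0.85 × 3 × 60) = 1.368 in.
Since a = 1.368 ≤ h_f = 5.4 in, the stress block lies entirely in the flange; analyse as a rectangular beam of width b_f.
M_n = T(d − a/2) = 209.25 × (28.7 − 0.684) = 5862.3 kip·in.
M_n = 5862.3/12 = 488.53 kip·ft.

M_n ≈ 489 kip·ft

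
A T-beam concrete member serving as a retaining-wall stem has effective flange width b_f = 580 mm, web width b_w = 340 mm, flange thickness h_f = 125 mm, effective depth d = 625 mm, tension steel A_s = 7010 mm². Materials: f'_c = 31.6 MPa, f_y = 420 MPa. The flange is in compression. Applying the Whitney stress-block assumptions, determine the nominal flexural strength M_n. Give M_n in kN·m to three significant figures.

M_n ≈ 1540 kN·m

Tension: T = A_s f_y = 7010 × 420 = 2944200 N.
Try a within the flange: a = T/(0.85 f'_c b_f) = 2944200/(0.85 × 31.6 × 580) = 188.99 mm.
a = 188.99 > h_f = 125 mm: the block extends into the web. Split into flange-overhang and web parts.
C_f = 0.85 f'_c (b_f − b_w) h_f = 0.85 × 31.6 × (580 − 340) × 125 = 805800 N.
Remaining web compression depth: a_w = (T − C_f)/(0.85 f'_c b_w) = (2944200 − 805800)/(0.85 × 31.6 × 340) = 234.16 mm.
M_n = C_f(d − h_f/2) + (T − C_f)(d − a_w/2) = 805800 × (625 − 62.5) + 2138400 × (625 − 117.08) = 453.26 + 1086.14 = 1539.40 × 10⁶ N·mm.
M_n = 1539.40 kN·m.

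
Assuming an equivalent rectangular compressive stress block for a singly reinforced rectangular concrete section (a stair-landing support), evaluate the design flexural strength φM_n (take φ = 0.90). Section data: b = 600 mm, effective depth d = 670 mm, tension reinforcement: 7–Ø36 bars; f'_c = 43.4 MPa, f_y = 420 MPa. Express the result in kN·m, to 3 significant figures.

φM_n ≈ 1620 kN·m

A_s = 7 × 1018 = 7126 mm².
T = A_s f_y = 7126 × 420 = 2992920 N = 2992.92 kN.
From C = T: a = T/(0.85 f'_c b) = 2992920/(0.85 × 43.4 × 600) = 135.22 mm.
M_n = T(d − a/2) = 2992.92 kN × (670 − 67.61) mm = 1802.91 kN·m.
φM_n = 0.90 × 1802.91 = 1622.62 kN·m.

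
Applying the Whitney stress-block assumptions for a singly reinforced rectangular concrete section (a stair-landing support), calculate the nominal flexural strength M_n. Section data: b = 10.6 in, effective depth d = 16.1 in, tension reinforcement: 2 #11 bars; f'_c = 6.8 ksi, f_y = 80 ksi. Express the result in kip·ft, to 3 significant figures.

M_n ≈ 293 kip·ft

A_s = 2 × 1.56 = 3.12 in².
T = A_s f_y = 3.12 × 80 = 249.6 kips.
a = T/(0.85 f'_c b) = 249.6/(0.85 × 6.8 × 10.6) = 4.074 in.
M_n = T(d − a/2) = 249.6 × (16.1 − 2.037) = 3510.1 kip·in = 3510.1/12 = 292.51 kip·ft.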